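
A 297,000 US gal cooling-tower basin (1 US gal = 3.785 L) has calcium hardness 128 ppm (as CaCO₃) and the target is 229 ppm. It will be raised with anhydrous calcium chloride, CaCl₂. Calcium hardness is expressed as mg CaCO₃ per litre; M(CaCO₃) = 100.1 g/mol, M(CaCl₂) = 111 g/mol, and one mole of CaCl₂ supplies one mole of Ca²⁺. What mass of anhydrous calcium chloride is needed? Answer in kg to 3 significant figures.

126 kg

Volume: 297,000 US gal × 3.785 L/gal = 1,124,145 L.
Hardness to add: (229 − 128) = 101 mg/L as CaCO₃ × 1,124,145 L = 113,500 g as CaCO₃.
Moles of Ca²⁺ (1 mol Ca²⁺ ≡ 1 mol CaCO₃): 113,500 / 100.1 g/mol = 1134 mol.
Mass of CaCl₂: 1134 × 111 = 125,900 g.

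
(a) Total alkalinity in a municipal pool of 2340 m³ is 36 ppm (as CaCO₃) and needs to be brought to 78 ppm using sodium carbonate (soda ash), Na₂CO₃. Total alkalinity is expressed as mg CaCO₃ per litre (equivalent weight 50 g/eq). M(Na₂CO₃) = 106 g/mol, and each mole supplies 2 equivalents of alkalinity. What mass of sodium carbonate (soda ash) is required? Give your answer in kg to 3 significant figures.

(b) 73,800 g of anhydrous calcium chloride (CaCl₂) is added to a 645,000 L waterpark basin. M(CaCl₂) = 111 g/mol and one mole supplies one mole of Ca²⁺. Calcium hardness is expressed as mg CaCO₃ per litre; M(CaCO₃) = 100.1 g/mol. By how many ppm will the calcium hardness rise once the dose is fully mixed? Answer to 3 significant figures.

(a) 104 kg; (b) 103 ppm

(a) Volume: 2340 m³ = 2,340,000 L.
(a) Alkalinity to add: (78 − 36) = 42 mg/L as CaCO₃ × 2,340,000 L = 98,280 g as CaCO₃.
(a) Equivalents: 98,280 g ÷ 50 g/eq = 1966 eq.
(a) Each mole of Na₂CO₃ supplies 2 eq, so 1966 / 2 = 982.8 mol.
(a) Mass: 982.8 mol × 106 g/mol = 104,200 g.

(b) Moles of Ca²⁺: 73,800 g ÷ 111 g/mol = 664.9 mol.
(b) As CaCO₃: 664.9 mol × 100.1 g/mol = 66,550 g.
(b) Rise: 66,550 g / 645,000 L × 1000 = 103.2 mg/L.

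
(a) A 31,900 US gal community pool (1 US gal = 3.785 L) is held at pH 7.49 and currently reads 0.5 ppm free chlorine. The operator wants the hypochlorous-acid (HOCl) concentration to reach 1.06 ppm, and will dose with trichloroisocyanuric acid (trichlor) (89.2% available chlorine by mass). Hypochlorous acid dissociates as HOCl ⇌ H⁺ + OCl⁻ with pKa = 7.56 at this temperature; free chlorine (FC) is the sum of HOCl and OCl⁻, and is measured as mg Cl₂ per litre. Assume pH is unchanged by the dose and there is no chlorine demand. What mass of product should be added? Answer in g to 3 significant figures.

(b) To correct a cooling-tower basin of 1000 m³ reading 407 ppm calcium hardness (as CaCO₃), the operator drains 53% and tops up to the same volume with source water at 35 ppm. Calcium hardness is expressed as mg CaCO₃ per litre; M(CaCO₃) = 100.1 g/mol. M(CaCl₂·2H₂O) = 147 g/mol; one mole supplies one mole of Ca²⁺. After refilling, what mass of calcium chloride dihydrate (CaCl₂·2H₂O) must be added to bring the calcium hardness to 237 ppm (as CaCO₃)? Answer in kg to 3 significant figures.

(a) Volume: 31,900 US gal × 3.785 L/gal = 120,742 L.
(a) [OCl⁻]/[HOCl] = 10^(pH − pKa) = 10^(7.49 − 7.56) = 0.8511; fraction as HOCl = 1/(1 + 0.8511) = 0.5402.
(a) Free chlorine required for 1.06 ppm HOCl: 1.06 / 0.5402 = 1.962 ppm.
(a) FC to add: 1.962 − 0.5 = 1.462 mg/L as Cl₂.
(a) Cl₂ equivalent: 1.462 mg/L × 120,742 L = 176.5 g.
(a) Product at 89.2% available Cl: 176.5 / 0.892 = 197.9 g.

(b) Volume: 1000 m³ = 1,000,000 L.
(b) After draining 53% and refilling: 407 × 0.47 + 35 × 0.53 = 209.84 ppm.
(b) Deficit to target: 237 − 209.84 = 27.16 mg/L.
(b) As CaCO₃: 27.16 mg/L × 1,000,000 L = 27,160 g; ÷ 100.1 = 271.3 mol Ca²⁺.
(b) Mass: 271.3 × 147 = 39,890 g.

(a) 198 g; (b) 39.9 kg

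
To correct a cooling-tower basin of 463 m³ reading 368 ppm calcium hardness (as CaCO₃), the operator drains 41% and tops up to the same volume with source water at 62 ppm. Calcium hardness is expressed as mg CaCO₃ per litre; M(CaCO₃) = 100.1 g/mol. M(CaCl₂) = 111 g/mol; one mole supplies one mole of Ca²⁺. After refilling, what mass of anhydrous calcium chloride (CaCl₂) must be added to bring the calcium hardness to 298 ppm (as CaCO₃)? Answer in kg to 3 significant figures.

28.5 kg

Volume: 463 m³ = 463,000 L.
After draining 41% and refilling: 368 × 0.59 + 62 × 0.41 = 242.54 ppm.
Deficit to target: 298 − 242.54 = 55.46 mg/L.
As CaCO₃: 55.46 mg/L × 463,000 L = 25,680 g; ÷ 100.1 = 256.5 mol Ca²⁺.
Mass: 256.5 × 111 = 28,470 g.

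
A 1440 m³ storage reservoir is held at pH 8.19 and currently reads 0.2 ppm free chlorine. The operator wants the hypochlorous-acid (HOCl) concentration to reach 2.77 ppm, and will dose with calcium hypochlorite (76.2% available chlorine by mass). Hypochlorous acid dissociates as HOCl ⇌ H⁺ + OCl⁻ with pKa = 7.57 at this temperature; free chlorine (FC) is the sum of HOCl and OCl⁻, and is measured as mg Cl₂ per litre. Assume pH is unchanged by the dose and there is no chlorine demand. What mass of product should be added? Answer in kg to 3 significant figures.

26.7 kg

Volume: 1440 m³ = 1,440,000 L.
[OCl⁻]/[HOCl] = 10^(pH − pKa) = 10^(8.19 − 7.57) = 4.169; fraction as HOCl = 1/(1 + 4.169) = 0.1935.
Free chlorine required for 2.77 ppm HOCl: 2.77 / 0.1935 = 14.32 ppm.
FC to add: 14.32 − 0.2 = 14.12 mg/L as Cl₂.
Cl₂ equivalent: 14.12 mg/L × 1,440,000 L = 20,330 g.
Product at 76.2% available Cl: 20,330 / 0.762 = 26,680 g.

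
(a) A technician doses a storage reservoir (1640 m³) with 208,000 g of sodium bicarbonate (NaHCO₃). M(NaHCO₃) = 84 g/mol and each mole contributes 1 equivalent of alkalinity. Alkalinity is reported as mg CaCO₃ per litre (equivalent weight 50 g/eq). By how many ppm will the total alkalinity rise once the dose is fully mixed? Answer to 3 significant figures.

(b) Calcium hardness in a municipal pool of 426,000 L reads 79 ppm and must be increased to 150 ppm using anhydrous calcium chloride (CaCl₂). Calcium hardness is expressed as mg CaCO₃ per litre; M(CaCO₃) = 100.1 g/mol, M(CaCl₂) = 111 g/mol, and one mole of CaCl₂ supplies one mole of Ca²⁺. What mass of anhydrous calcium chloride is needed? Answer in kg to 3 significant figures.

(a) Volume: 1640 m³ = 1,640,000 L.
(a) Moles of NaHCO₃: 208,000 g ÷ 84 g/mol = 2476 mol → 2476 eq of alkalinity.
(a) As CaCO₃: 2476 eq × 50 g/eq = 123,800 g.
(a) Rise: 123,800 g / 1,640,000 L × 1000 = 75.49 mg/L.

(b) Hardness to add: (150 − 79) = 71 mg/L as CaCO₃ × 426,000 L = 30,250 g as CaCO₃.
(b) Moles of Ca²⁺ (1 mol Ca²⁺ ≡ 1 mol CaCO₃): 30,250 / 100.1 g/mol = 302.2 mol.
(b) Mass of CaCl₂: 302.2 × 111 = 33,540 g.

(a) 75.5 ppm; (b) 33.5 kg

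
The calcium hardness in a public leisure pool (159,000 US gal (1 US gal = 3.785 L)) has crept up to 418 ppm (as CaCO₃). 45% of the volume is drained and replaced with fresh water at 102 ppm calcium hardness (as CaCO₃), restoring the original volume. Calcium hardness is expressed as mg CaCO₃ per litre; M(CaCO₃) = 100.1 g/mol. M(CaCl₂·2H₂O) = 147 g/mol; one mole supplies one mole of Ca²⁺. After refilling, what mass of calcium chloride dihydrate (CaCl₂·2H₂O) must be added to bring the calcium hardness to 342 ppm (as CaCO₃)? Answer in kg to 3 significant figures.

58.5 kg

Volume: 159,000 US gal × 3.785 L/gal = 601,815 L.
After draining 45% and refilling: 418 × 0.55 + 102 × 0.45 = 275.8 ppm.
Deficit to target: 342 − 275.8 = 66.2 mg/L.
As CaCO₃: 66.2 mg/L × 601,815 L = 39,840 g; ÷ 100.1 = 398 mol Ca²⁺.
Mass: 398 × 147 = 58,510 g.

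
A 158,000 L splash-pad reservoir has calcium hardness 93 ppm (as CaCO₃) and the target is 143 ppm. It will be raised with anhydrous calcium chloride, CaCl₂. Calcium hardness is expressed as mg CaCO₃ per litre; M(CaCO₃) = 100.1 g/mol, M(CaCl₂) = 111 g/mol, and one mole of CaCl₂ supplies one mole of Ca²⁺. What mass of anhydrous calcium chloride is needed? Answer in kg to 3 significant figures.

Hardness to add: (143 − 93) = 50 mg/L as CaCO₃ × 158,000 L = 7900 g as CaCO₃.
Moles of Ca²⁺ (1 mol Ca²⁺ ≡ 1 mol CaCO₃): 7900 / 100.1 g/mol = 78.92 mol.
Mass of CaCl₂: 78.92 × 111 = 8760 g.

8.76 kg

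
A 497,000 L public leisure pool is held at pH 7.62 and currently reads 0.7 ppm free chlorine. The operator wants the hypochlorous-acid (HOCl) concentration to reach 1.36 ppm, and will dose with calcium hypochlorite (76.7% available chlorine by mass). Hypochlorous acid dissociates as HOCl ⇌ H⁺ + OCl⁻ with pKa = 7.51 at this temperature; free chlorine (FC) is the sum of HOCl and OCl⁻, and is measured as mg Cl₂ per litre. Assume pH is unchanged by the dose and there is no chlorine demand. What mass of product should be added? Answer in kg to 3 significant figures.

1.56 kg

[OCl⁻]/[HOCl] = 10^(pH − pKa) = 10^(7.62 − 7.51) = 1.288; fraction as HOCl = 1/(1 + 1.288) = 0.437.
Free chlorine required for 1.36 ppm HOCl: 1.36 / 0.437 = 3.112 ppm.
FC to add: 3.112 − 0.7 = 2.412 mg/L as Cl₂.
Cl₂ equivalent: 2.412 mg/L × 497,000 L = 1199 g.
Product at 76.7% available Cl: 1199 / 0.767 = 1563 g.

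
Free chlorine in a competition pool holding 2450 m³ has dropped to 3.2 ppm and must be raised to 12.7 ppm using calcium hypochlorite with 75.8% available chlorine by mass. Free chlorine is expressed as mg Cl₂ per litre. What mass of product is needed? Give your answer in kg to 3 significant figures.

30.7 kg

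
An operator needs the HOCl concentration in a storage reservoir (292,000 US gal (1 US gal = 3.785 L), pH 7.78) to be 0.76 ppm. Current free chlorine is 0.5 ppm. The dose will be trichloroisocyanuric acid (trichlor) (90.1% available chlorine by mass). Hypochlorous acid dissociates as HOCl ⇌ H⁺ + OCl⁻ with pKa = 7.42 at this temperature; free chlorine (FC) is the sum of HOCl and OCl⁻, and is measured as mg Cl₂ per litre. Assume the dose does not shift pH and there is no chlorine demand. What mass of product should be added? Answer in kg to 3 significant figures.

Volume: 292,000 US gal × 3.785 L/gal = 1,105,220 L.
[OCl⁻]/[HOCl] = 10^(pH − pKa) = 10^(7.78 − 7.42) = 2.291; fraction as HOCl = 1/(1 + 2.291) = 0.3039.
Free chlorine required for 0.76 ppm HOCl: 0.76 / 0.3039 = 2.501 ppm.
FC to add: 2.501 − 0.5 = 2.001 mg/L as Cl₂.
Cl₂ equivalent: 2.001 mg/L × 1,105,220 L = 2212 g.
Product at 90.1% available Cl: 2212 / 0.901 = 2455 g.

2.45 kg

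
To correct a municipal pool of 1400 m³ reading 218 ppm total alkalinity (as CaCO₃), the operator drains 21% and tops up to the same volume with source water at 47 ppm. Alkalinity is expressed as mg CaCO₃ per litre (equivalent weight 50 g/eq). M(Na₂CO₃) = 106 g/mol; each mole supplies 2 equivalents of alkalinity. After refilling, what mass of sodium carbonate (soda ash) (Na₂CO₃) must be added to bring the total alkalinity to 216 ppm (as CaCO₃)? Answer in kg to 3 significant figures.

50.3 kg

Volume: 1400 m³ = 1,400,000 L.
After draining 21% and refilling: 218 × 0.79 + 47 × 0.21 = 182.09 ppm.
Deficit to target: 216 − 182.09 = 33.91 mg/L.
As CaCO₃: 33.91 mg/L × 1,400,000 L = 47,470 g; ÷ 50 g/eq ÷ 2 = 474.7 mol Na₂CO₃.
Mass: 474.7 × 106 = 50,320 g.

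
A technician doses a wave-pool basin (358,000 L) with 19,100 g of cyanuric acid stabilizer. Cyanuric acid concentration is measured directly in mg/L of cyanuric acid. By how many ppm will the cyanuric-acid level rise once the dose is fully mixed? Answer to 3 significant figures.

53.4 ppm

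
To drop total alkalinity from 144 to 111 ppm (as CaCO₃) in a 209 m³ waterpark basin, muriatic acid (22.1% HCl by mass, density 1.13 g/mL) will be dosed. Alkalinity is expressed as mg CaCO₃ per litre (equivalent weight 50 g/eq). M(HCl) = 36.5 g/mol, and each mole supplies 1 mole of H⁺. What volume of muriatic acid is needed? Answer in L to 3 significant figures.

20.2 L

Volume: 209 m³ = 209,000 L.
Alkalinity to neutralize: (144 − 111) = 33 mg/L as CaCO₃ × 209,000 L = 6897 g as CaCO₃.
Equivalents of H⁺ required: 6897 ÷ 50 g/eq = 137.9 eq = 137.9 mol HCl.
Mass of HCl: 137.9 × 36.5 = 5035 g.
Mass of 22.1% solution: 5035 / 0.221 = 22,780 g.
Volume: 22,780 g ÷ 1.13 g/mL = 20,160 mL.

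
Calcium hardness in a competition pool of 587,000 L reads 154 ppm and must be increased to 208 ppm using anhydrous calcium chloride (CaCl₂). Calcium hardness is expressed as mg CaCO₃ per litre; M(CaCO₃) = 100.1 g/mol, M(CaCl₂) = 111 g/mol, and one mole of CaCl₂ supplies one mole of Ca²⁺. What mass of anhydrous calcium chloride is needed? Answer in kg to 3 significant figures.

35.1 kg

Hardness to add: (208 − 154) = 54 mg/L as CaCO₃ × 587,000 L = 31,700 g as CaCO₃.
Moles of Ca²⁺ (1 mol Ca²⁺ ≡ 1 mol CaCO₃): 31,700 / 100.1 g/mol = 316.7 mol.
Mass of CaCl₂: 316.7 × 111 = 35,150 g.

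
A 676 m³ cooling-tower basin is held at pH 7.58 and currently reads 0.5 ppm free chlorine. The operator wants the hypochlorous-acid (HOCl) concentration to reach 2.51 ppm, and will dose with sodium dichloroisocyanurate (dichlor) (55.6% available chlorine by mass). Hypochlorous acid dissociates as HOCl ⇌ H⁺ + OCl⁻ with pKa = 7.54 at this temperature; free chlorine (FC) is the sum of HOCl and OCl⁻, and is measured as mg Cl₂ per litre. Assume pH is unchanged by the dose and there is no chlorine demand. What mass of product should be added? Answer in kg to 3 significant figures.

Volume: 676 m³ = 676,000 L.
[OCl⁻]/[HOCl] = 10^(pH − pKa) = 10^(7.58 − 7.54) = 1.096; fraction as HOCl = 1/(1 + 1.096) = 0.477.
Free chlorine required for 2.51 ppm HOCl: 2.51 / 0.477 = 5.262 ppm.
FC to add: 5.262 − 0.5 = 4.762 mg/L as Cl₂.
Cl₂ equivalent: 4.762 mg/L × 676,000 L = 3219 g.
Product at 55.6% available Cl: 3219 / 0.556 = 5790 g.

5.79 kg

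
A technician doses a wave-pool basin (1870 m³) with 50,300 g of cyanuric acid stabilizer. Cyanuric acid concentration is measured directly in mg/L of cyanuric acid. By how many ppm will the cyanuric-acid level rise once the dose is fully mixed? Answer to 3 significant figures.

Volume: 1870 m³ = 1,870,000 L.
Rise: 50,300 g / 1,870,000 L × 1000 = 26.9 mg/L.

26.9 ppm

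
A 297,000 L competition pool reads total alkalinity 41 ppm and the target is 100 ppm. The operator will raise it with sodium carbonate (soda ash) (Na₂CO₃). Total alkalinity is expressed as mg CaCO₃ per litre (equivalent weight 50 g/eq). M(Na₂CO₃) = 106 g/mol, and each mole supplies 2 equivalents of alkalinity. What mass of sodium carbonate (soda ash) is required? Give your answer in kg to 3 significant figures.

18.6 kg

Alkalinity to add: (100 − 41) = 59 mg/L as CaCO₃ × 297,000 L = 17,520 g as CaCO₃.
Equivalents: 17,520 g ÷ 50 g/eq = 350.5 eq.
Each mole of Na₂CO₃ supplies 2 eq, so 350.5 / 2 = 175.2 mol.
Mass: 175.2 mol × 106 g/mol = 18,570 g.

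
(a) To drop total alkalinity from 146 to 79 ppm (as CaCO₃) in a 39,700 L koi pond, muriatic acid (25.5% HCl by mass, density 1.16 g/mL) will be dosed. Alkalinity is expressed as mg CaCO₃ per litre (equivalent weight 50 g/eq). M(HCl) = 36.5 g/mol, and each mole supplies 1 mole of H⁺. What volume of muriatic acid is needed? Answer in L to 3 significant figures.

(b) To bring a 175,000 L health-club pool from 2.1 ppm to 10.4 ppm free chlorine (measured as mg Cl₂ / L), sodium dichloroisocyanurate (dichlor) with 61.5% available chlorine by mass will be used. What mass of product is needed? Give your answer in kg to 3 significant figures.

(a) Alkalinity to neutralize: (146 − 79) = 67 mg/L as CaCO₃ × 39,700 L = 2660 g as CaCO₃.
(a) Equivalents of H⁺ required: 2660 ÷ 50 g/eq = 53.2 eq = 53.2 mol HCl.
(a) Mass of HCl: 53.2 × 36.5 = 1942 g.
(a) Mass of 25.5% solution: 1942 / 0.255 = 7615 g.
(a) Volume: 7615 g ÷ 1.16 g/mL = 6564 mL.

(b) Chlorine deficit: 10.4 − 2.1 = 8.3 ppm = 8.3 mg/L as Cl₂.
(b) Cl₂ equivalent needed: 8.3 mg/L × 175,000 L = 1,453,000 mg = 1453 g.
(b) Product at 61.5% available chlorine: 1453 / 0.615 = 2362 g.

(a) 6.56 L; (b) 2.36 kg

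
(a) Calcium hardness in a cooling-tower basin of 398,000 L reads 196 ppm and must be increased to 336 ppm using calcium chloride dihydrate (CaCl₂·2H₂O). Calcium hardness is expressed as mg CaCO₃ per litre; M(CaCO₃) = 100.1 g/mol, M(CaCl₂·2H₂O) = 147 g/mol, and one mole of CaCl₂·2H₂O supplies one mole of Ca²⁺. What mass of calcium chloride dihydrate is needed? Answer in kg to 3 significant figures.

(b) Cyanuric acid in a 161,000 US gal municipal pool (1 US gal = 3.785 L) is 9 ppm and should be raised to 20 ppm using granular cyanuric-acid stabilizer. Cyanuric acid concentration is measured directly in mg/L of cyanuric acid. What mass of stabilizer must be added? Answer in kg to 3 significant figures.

(a) 81.8 kg; (b) 6.70 kg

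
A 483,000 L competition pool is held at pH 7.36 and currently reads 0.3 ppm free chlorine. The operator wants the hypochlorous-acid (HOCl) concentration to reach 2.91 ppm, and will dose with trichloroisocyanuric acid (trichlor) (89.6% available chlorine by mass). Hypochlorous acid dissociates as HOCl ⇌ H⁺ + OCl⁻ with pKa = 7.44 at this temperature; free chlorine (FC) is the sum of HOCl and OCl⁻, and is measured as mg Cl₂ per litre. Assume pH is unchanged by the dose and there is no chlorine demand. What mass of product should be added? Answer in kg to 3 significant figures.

[OCl⁻]/[HOCl] = 10^(pH − pKa) = 10^(7.36 − 7.44) = 0.8318; fraction as HOCl = 1/(1 + 0.8318) = 0.5459.
Free chlorine required for 2.91 ppm HOCl: 2.91 / 0.5459 = 5.33 ppm.
FC to add: 5.33 − 0.3 = 5.03 mg/L as Cl₂.
Cl₂ equivalent: 5.03 mg/L × 483,000 L = 2430 g.
Product at 89.6% available Cl: 2430 / 0.896 = 2712 g.

2.71 kg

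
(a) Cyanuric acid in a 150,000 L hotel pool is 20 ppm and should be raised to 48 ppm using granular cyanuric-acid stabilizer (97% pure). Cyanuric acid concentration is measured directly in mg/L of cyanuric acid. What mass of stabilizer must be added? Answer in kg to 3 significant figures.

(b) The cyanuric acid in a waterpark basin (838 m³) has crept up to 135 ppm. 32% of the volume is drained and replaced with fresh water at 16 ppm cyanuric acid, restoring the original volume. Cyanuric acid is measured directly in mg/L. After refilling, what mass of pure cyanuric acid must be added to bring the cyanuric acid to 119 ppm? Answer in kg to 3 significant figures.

(a) CYA to add: (48 − 20) = 28 mg/L × 150,000 L = 4200 g cyanuric acid.
(a) At 97% purity: 4200 / 0.97 = 4330 g product.

(b) Volume: 838 m³ = 838,000 L.
(b) After draining 32% and refilling: 135 × 0.68 + 16 × 0.32 = 96.92 ppm.
(b) Deficit to target: 119 − 96.92 = 22.08 mg/L.
(b) Mass: 22.08 mg/L × 838,000 L = 18,500 g cyanuric acid.

(a) 4.33 kg; (b) 18.5 kg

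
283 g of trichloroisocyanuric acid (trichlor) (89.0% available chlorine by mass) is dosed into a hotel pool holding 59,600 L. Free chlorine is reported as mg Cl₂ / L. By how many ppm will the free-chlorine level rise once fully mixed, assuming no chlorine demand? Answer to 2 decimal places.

4.23 ppm

Available chlorine delivered: 283 g × 0.89 = 251.9 g as Cl₂.
Concentration rise: 251.9 g / 59,600 L = 4.226 mg/L = 4.23 ppm.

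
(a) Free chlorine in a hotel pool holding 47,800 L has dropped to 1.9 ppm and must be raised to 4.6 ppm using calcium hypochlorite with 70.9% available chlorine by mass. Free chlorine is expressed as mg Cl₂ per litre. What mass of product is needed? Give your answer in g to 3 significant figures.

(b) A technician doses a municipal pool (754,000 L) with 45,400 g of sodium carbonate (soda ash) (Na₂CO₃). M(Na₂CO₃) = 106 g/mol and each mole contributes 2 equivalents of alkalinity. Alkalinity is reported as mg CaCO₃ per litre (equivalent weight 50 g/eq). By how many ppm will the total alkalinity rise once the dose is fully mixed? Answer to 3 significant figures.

(a) 182 g; (b) 56.8 ppm

(a) Chlorine deficit: 4.6 − 1.9 = 2.7 ppm = 2.7 mg/L as Cl₂.
(a) Cl₂ equivalent needed: 2.7 mg/L × 47,800 L = 129,100 mg = 129.1 g.
(a) Product at 70.9% available chlorine: 129.1 / 0.709 = 182 g.

(b) Moles of Na₂CO₃: 45,400 g ÷ 106 g/mol = 428.3 mol → 856.6 eq of alkalinity.
(b) As CaCO₃: 856.6 eq × 50 g/eq = 42,830 g.
(b) Rise: 42,830 g / 754,000 L × 1000 = 56.8 mg/L.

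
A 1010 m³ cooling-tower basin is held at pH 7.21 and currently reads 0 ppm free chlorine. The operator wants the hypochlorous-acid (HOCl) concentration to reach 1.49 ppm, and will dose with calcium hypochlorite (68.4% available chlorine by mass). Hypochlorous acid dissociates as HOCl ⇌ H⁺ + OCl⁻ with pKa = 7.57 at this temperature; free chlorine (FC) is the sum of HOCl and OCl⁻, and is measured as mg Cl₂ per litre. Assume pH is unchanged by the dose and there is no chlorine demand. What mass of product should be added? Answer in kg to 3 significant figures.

Volume: 1010 m³ = 1,010,000 L.
[OCl⁻]/[HOCl] = 10^(pH − pKa) = 10^(7.21 − 7.57) = 0.4365; fraction as HOCl = 1/(1 + 0.4365) = 0.6961.
Free chlorine required for 1.49 ppm HOCl: 1.49 / 0.6961 = 2.14 ppm.
FC to add: 2.14 − 0 = 2.14 mg/L as Cl₂.
Cl₂ equivalent: 2.14 mg/L × 1,010,000 L = 2162 g.
Product at 68.4% available Cl: 2162 / 0.684 = 3161 g.

3.16 kg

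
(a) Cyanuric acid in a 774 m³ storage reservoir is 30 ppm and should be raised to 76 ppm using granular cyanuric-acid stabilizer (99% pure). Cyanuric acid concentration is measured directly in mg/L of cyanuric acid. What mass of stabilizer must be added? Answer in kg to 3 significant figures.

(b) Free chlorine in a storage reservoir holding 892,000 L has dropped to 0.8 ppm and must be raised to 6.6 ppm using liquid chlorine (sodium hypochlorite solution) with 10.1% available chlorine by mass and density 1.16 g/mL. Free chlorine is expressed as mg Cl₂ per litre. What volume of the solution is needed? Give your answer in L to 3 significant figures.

(a) 36.0 kg; (b) 44.2 L

(a) Volume: 774 m³ = 774,000 L.
(a) CYA to add: (76 − 30) = 46 mg/L × 774,000 L = 35,600 g cyanuric acid.
(a) At 99% purity: 35,600 / 0.99 = 35,960 g product.

(b) Chlorine deficit: 6.6 − 0.8 = 5.8 ppm = 5.8 mg/L as Cl₂.
(b) Cl₂ equivalent needed: 5.8 mg/L × 892,000 L = 5,174,000 mg = 5174 g.
(b) Product at 10.1% available chlorine: 5174 / 0.101 = 51,220 g.
(b) Volume at density 1.16 g/mL: 51,220 g ÷ 1.16 g/mL = 44,160 mL.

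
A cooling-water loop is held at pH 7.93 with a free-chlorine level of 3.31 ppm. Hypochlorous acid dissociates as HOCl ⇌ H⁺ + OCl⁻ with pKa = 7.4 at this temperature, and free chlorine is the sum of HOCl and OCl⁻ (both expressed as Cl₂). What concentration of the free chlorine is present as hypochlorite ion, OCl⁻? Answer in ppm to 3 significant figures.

2.56 ppm

[OCl⁻]/[HOCl] = 10^(pH − pKa) = 10^(7.93 − 7.4) = 10^0.53 = 3.388.
Fraction as HOCl = 1 / (1 + 3.388) = 0.2279.
OCl⁻ = (1 − 0.2279) × 3.31 ppm = 2.556 ppm.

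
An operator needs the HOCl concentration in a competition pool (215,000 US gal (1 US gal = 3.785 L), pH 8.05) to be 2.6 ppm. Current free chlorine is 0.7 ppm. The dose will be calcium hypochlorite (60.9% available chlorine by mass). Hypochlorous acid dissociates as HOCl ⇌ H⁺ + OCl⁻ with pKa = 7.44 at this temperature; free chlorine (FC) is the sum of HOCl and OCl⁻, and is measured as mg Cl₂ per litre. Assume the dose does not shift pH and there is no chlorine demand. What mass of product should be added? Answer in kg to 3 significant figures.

Volume: 215,000 US gal × 3.785 L/gal = 813,775 L.
[OCl⁻]/[HOCl] = 10^(pH − pKa) = 10^(8.05 − 7.44) = 4.074; fraction as HOCl = 1/(1 + 4.074) = 0.1971.
Free chlorine required for 2.6 ppm HOCl: 2.6 / 0.1971 = 13.19 ppm.
FC to add: 13.19 − 0.7 = 12.49 mg/L as Cl₂.
Cl₂ equivalent: 12.49 mg/L × 813,775 L = 10,170 g.
Product at 60.9% available Cl: 10,170 / 0.609 = 16,690 g.

16.7 kg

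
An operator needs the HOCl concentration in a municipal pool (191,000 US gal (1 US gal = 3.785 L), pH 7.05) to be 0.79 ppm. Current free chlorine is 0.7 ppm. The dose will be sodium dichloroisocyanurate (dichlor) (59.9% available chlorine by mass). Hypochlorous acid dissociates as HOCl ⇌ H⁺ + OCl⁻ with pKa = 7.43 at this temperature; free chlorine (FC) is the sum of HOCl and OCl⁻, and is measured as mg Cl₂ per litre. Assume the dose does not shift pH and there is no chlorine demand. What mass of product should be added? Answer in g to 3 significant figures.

Volume: 191,000 US gal × 3.785 L/gal = 722,935 L.
[OCl⁻]/[HOCl] = 10^(pH − pKa) = 10^(7.05 − 7.43) = 0.4169; fraction as HOCl = 1/(1 + 0.4169) = 0.7058.
Free chlorine required for 0.79 ppm HOCl: 0.79 / 0.7058 = 1.119 ppm.
FC to add: 1.119 − 0.7 = 0.4193 mg/L as Cl₂.
Cl₂ equivalent: 0.4193 mg/L × 722,935 L = 303.1 g.
Product at 59.9% available Cl: 303.1 / 0.599 = 506.1 g.

506 g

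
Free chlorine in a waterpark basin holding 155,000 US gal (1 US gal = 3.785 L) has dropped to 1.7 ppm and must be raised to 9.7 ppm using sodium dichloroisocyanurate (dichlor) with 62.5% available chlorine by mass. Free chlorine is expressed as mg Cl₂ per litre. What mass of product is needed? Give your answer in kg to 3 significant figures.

7.51 kg

Volume: 155,000 US gal × 3.785 L/gal = 586,675 L.
Chlorine deficit: 9.7 − 1.7 = 8 ppm = 8 mg/L as Cl₂.
Cl₂ equivalent needed: 8 mg/L × 586,675 L = 4,693,000 mg = 4693 g.
Product at 62.5% available chlorine: 4693 / 0.625 = 7509 g.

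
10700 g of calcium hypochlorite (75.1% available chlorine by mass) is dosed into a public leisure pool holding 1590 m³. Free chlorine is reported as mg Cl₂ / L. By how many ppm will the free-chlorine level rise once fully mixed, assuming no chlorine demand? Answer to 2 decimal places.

5.05 ppm

Volume: 1590 m³ = 1,590,000 L.
Available chlorine delivered: 10,700 g × 0.751 = 8036 g as Cl₂.
Concentration rise: 8036 g / 1,590,000 L = 5.054 mg/L = 5.05 ppm.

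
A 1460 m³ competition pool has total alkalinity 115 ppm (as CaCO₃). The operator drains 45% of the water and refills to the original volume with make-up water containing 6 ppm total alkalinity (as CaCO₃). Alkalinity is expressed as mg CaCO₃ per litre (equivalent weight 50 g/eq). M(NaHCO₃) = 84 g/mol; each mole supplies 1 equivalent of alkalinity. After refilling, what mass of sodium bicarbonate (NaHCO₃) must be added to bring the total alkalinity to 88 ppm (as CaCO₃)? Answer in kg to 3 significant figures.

Volume: 1460 m³ = 1,460,000 L.
After draining 45% and refilling: 115 × 0.55 + 6 × 0.45 = 65.95 ppm.
Deficit to target: 88 − 65.95 = 22.05 mg/L.
As CaCO₃: 22.05 mg/L × 1,460,000 L = 32,190 g; ÷ 50 g/eq ÷ 1 = 643.9 mol NaHCO₃.
Mass: 643.9 × 84 = 54,080 g.

54.1 kg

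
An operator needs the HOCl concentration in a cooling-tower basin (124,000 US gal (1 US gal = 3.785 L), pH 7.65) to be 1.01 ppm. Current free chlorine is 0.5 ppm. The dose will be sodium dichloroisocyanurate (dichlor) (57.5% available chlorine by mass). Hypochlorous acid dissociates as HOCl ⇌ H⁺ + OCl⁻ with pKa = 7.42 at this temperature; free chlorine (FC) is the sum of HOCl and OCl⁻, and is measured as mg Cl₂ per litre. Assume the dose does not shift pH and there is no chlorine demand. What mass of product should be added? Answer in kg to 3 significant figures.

1.82 kg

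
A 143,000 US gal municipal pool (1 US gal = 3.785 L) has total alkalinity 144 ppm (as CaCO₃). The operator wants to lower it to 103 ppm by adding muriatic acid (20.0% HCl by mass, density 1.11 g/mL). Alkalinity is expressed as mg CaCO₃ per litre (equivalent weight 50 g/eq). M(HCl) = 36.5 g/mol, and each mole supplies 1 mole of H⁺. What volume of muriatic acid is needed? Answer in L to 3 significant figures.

Volume: 143,000 US gal × 3.785 L/gal = 541,255 L.
Alkalinity to neutralize: (144 − 103) = 41 mg/L as CaCO₃ × 541,255 L = 22,190 g as CaCO₃.
Equivalents of H⁺ required: 22,190 ÷ 50 g/eq = 443.8 eq = 443.8 mol HCl.
Mass of HCl: 443.8 × 36.5 = 16,200 g.
Mass of 20.0% solution: 16,200 / 0.2 = 81,000 g.
Volume: 81,000 g ÷ 1.11 g/mL = 72,970 mL.

73.0 L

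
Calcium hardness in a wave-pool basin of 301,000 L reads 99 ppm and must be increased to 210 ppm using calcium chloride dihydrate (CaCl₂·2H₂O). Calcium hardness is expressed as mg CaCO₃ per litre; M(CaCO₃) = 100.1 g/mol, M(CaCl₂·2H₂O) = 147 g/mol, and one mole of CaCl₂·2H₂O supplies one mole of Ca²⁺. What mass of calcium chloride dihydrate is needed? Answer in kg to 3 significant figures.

49.1 kg

Hardness to add: (210 − 99) = 111 mg/L as CaCO₃ × 301,000 L = 33,410 g as CaCO₃.
Moles of Ca²⁺ (1 mol Ca²⁺ ≡ 1 mol CaCO₃): 33,410 / 100.1 g/mol = 333.8 mol.
Mass of CaCl₂·2H₂O: 333.8 × 147 = 49,070 g.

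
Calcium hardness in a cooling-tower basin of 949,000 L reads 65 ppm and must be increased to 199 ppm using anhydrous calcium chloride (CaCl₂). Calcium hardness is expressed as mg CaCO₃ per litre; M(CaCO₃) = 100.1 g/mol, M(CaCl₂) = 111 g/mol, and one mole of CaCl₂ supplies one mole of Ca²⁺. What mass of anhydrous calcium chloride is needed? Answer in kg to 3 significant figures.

141 kg

Hardness to add: (199 − 65) = 134 mg/L as CaCO₃ × 949,000 L = 127,200 g as CaCO₃.
Moles of Ca²⁺ (1 mol Ca²⁺ ≡ 1 mol CaCO₃): 127,200 / 100.1 g/mol = 1270 mol.
Mass of CaCl₂: 1270 × 111 = 141,000 g.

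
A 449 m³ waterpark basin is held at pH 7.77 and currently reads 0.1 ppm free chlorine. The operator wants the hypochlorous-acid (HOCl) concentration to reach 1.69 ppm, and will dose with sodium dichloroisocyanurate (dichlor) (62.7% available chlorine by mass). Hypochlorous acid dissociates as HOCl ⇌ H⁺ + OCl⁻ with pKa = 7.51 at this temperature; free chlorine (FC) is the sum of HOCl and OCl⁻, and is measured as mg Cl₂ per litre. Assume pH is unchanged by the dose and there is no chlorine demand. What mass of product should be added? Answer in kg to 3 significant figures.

3.34 kg

Volume: 449 m³ = 449,000 L.
[OCl⁻]/[HOCl] = 10^(pH − pKa) = 10^(7.77 − 7.51) = 1.82; fraction as HOCl = 1/(1 + 1.82) = 0.3546.
Free chlorine required for 1.69 ppm HOCl: 1.69 / 0.3546 = 4.765 ppm.
FC to add: 4.765 − 0.1 = 4.665 mg/L as Cl₂.
Cl₂ equivalent: 4.665 mg/L × 449,000 L = 2095 g.
Product at 62.7% available Cl: 2095 / 0.627 = 3341 g.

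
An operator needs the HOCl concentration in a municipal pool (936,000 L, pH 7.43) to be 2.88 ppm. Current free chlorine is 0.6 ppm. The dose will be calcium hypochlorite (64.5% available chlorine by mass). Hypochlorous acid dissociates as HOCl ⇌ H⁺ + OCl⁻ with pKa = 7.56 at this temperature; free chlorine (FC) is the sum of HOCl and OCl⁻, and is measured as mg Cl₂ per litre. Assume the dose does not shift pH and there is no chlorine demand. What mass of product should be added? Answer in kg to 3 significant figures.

[OCl⁻]/[HOCl] = 10^(pH − pKa) = 10^(7.43 − 7.56) = 0.7413; fraction as HOCl = 1/(1 + 0.7413) = 0.5743.
Free chlorine required for 2.88 ppm HOCl: 2.88 / 0.5743 = 5.015 ppm.
FC to add: 5.015 − 0.6 = 4.415 mg/L as Cl₂.
Cl₂ equivalent: 4.415 mg/L × 936,000 L = 4132 g.
Product at 64.5% available Cl: 4132 / 0.645 = 6407 g.

6.41 kg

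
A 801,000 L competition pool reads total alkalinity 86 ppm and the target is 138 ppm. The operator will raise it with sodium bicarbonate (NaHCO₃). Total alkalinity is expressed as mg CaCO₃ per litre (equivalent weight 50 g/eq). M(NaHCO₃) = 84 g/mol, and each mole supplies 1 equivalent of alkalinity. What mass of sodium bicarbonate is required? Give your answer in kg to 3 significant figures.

70.0 kg

Alkalinity to add: (138 − 86) = 52 mg/L as CaCO₃ × 801,000 L = 41,650 g as CaCO₃.
Equivalents: 41,650 g ÷ 50 g/eq = 833 eq.
NaHCO₃ supplies 1 eq per mole → 833 mol.
Mass: 833 mol × 84 g/mol = 69,980 g.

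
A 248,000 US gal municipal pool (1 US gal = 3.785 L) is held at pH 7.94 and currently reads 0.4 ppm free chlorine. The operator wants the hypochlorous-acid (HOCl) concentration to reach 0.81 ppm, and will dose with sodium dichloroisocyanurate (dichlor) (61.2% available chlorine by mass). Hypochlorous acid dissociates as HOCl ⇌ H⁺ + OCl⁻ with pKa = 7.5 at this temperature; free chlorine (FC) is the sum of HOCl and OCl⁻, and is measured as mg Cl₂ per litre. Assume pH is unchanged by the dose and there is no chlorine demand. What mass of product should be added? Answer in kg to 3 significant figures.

4.05 kg

Volume: 248,000 US gal × 3.785 L/gal = 938,680 L.
[OCl⁻]/[HOCl] = 10^(pH − pKa) = 10^(7.94 − 7.5) = 2.754; fraction as HOCl = 1/(1 + 2.754) = 0.2664.
Free chlorine required for 0.81 ppm HOCl: 0.81 / 0.2664 = 3.041 ppm.
FC to add: 3.041 − 0.4 = 2.641 mg/L as Cl₂.
Cl₂ equivalent: 2.641 mg/L × 938,680 L = 2479 g.
Product at 61.2% available Cl: 2479 / 0.612 = 4051 g.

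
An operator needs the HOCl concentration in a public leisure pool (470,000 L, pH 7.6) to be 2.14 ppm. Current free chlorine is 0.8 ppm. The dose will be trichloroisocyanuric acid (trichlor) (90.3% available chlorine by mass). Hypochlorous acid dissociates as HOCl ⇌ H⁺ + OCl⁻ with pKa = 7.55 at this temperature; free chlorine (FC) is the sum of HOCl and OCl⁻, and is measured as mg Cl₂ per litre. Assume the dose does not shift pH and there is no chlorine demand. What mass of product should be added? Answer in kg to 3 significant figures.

[OCl⁻]/[HOCl] = 10^(pH − pKa) = 10^(7.6 − 7.55) = 1.122; fraction as HOCl = 1/(1 + 1.122) = 0.4712.
Free chlorine required for 2.14 ppm HOCl: 2.14 / 0.4712 = 4.541 ppm.
FC to add: 4.541 − 0.8 = 3.741 mg/L as Cl₂.
Cl₂ equivalent: 3.741 mg/L × 470,000 L = 1758 g.
Product at 90.3% available Cl: 1758 / 0.903 = 1947 g.

1.95 kg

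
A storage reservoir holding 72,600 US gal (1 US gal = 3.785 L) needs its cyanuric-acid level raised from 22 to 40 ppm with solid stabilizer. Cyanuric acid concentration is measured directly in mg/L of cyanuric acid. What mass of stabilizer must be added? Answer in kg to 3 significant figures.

Volume: 72,600 US gal × 3.785 L/gal = 274,791 L.
CYA to add: (40 − 22) = 18 mg/L × 274,791 L = 4946 g cyanuric acid.

4.95 kg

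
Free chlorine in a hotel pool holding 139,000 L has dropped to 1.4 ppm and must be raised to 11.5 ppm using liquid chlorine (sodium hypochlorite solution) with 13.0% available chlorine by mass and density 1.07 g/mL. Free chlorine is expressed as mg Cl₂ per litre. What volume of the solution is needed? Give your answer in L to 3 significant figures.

10.1 L

Chlorine deficit: 11.5 − 1.4 = 10.1 ppm = 10.1 mg/L as Cl₂.
Cl₂ equivalent needed: 10.1 mg/L × 139,000 L = 1,404,000 mg = 1404 g.
Product at 13.0% available chlorine: 1404 / 0.13 = 10,800 g.
Volume at density 1.07 g/mL: 10,800 g ÷ 1.07 g/mL = 10,090 mL.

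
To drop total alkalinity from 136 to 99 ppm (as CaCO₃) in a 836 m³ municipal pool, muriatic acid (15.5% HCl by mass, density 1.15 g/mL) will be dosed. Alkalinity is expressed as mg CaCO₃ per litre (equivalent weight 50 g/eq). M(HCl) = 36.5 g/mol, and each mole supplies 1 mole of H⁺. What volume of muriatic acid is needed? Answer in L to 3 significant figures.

127 L

Volume: 836 m³ = 836,000 L.
Alkalinity to neutralize: (136 − 99) = 37 mg/L as CaCO₃ × 836,000 L = 30,930 g as CaCO₃.
Equivalents of H⁺ required: 30,930 ÷ 50 g/eq = 618.6 eq = 618.6 mol HCl.
Mass of HCl: 618.6 × 36.5 = 22,580 g.
Mass of 15.5% solution: 22,580 / 0.155 = 145,700 g.
Volume: 145,700 g ÷ 1.15 g/mL = 126,700 mL.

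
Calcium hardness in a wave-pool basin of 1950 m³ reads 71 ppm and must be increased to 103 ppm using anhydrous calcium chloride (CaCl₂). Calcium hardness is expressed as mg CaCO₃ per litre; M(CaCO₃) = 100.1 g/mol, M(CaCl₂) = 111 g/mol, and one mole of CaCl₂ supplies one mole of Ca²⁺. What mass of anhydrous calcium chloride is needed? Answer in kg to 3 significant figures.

Volume: 1950 m³ = 1,950,000 L.
Hardness to add: (103 − 71) = 32 mg/L as CaCO₃ × 1,950,000 L = 62,400 g as CaCO₃.
Moles of Ca²⁺ (1 mol Ca²⁺ ≡ 1 mol CaCO₃): 62,400 / 100.1 g/mol = 623.4 mol.
Mass of CaCl₂: 623.4 × 111 = 69,190 g.

69.2 kg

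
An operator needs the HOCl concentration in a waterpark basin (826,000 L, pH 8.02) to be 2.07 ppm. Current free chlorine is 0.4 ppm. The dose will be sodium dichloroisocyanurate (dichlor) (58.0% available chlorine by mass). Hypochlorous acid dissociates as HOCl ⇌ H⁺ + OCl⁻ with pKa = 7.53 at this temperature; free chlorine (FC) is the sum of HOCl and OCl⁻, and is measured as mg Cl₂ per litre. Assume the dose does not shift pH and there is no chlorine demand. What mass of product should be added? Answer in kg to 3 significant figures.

11.5 kg

[OCl⁻]/[HOCl] = 10^(pH − pKa) = 10^(8.02 − 7.53) = 3.09; fraction as HOCl = 1/(1 + 3.09) = 0.2445.
Free chlorine required for 2.07 ppm HOCl: 2.07 / 0.2445 = 8.467 ppm.
FC to add: 8.467 − 0.4 = 8.067 mg/L as Cl₂.
Cl₂ equivalent: 8.067 mg/L × 826,000 L = 6663 g.
Product at 58.0% available Cl: 6663 / 0.58 = 11,490 g.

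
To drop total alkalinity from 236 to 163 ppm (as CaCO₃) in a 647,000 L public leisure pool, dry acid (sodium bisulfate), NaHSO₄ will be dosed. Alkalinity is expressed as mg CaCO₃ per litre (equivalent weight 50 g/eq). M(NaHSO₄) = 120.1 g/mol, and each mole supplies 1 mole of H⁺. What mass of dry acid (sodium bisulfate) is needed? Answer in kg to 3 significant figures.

Alkalinity to neutralize: (236 − 163) = 73 mg/L as CaCO₃ × 647,000 L = 47,230 g as CaCO₃.
Equivalents of H⁺ required: 47,230 ÷ 50 g/eq = 944.6 eq = 944.6 mol NaHSO₄.
Mass of NaHSO₄: 944.6 × 120.1 = 113,400 g.

113 kg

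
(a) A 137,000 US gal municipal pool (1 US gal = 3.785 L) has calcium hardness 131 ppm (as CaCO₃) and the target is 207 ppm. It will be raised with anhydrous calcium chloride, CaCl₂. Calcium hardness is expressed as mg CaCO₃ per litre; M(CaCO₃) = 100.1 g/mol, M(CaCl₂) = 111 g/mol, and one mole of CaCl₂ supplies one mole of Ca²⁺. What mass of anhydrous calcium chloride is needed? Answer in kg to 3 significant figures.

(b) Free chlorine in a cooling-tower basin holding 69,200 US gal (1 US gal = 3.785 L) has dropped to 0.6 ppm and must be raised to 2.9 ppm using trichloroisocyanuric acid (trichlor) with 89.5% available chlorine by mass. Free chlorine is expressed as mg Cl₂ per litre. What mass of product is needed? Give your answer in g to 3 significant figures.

(a) Volume: 137,000 US gal × 3.785 L/gal = 518,545 L.
(a) Hardness to add: (207 − 131) = 76 mg/L as CaCO₃ × 518,545 L = 39,410 g as CaCO₃.
(a) Moles of Ca²⁺ (1 mol Ca²⁺ ≡ 1 mol CaCO₃): 39,410 / 100.1 g/mol = 393.7 mol.
(a) Mass of CaCl₂: 393.7 × 111 = 43,700 g.

(b) Volume: 69,200 US gal × 3.785 L/gal = 261,922 L.
(b) Chlorine deficit: 2.9 − 0.6 = 2.3 ppm = 2.3 mg/L as Cl₂.
(b) Cl₂ equivalent needed: 2.3 mg/L × 261,922 L = 602,400 mg = 602.4 g.
(b) Product at 89.5% available chlorine: 602.4 / 0.895 = 673.1 g.

(a) 43.7 kg; (b) 673 g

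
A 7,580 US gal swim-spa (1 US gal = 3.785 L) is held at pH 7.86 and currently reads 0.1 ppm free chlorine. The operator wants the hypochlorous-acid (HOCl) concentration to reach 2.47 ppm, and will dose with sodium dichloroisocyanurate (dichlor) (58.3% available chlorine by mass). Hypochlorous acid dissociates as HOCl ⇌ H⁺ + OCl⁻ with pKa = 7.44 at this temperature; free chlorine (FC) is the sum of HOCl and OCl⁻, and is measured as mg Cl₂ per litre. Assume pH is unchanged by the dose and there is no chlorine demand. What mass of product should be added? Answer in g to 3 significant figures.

Volume: 7,580 US gal × 3.785 L/gal = 28,690 L.
[OCl⁻]/[HOCl] = 10^(pH − pKa) = 10^(7.86 − 7.44) = 2.63; fraction as HOCl = 1/(1 + 2.63) = 0.2755.
Free chlorine required for 2.47 ppm HOCl: 2.47 / 0.2755 = 8.967 ppm.
FC to add: 8.967 − 0.1 = 8.867 mg/L as Cl₂.
Cl₂ equivalent: 8.867 mg/L × 28,690 L = 254.4 g.
Product at 58.3% available Cl: 254.4 / 0.583 = 436.3 g.

436 g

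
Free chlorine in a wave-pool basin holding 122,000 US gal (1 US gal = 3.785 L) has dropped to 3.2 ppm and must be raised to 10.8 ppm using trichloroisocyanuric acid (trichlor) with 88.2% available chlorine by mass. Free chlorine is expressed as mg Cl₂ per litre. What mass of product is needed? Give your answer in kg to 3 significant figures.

3.98 kg

Volume: 122,000 US gal × 3.785 L/gal = 461,770 L.
Chlorine deficit: 10.8 − 3.2 = 7.6 ppm = 7.6 mg/L as Cl₂.
Cl₂ equivalent needed: 7.6 mg/L × 461,770 L = 3,509,000 mg = 3509 g.
Product at 88.2% available chlorine: 3509 / 0.882 = 3979 g.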